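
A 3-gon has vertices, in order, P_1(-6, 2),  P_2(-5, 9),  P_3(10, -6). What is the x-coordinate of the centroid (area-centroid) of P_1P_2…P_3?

Apply the surveyor's formula. First the cross-terms c_i = x_i·y_{i+1} − x_{i+1}·y_i:
  -44, -60, -16  ⇒  2A = -120, A = -60.
Then Σ (x_i + x_{i+1})·c_i = 120, so x̄ = 120 / (6·(-60)) = -1/3.

-1/3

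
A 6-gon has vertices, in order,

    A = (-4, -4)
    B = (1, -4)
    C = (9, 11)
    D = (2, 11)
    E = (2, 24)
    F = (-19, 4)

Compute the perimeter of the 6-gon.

|AB| = √((5)² + (0)²) = √25 = 5
|BC| = √((8)² + (15)²) = √289 = 17
|CD| = √((-7)² + (0)²) = √49 = 7
|DE| = √((0)² + (13)²) = √169 = 13
|EF| = √((-21)² + (-20)²) = √841 = 29
|FA| = √((15)² + (-8)²) = √289 = 17
Perimeter = 5 + 17 + 7 + 13 + 29 + 17 = 88.

88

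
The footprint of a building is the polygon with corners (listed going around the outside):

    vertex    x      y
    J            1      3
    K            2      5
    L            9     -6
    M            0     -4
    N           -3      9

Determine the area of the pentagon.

J→K: (1)(5) − (2)(3) = -1
K→L: (2)(-6) − (9)(5) = -57
L→M: (9)(-4) − (0)(-6) = -36
M→N: (0)(9) − (-3)(-4) = -12
N→J: (-3)(3) − (1)(9) = -18
Σ = -124
Area = |Σ|/2 = 62.

62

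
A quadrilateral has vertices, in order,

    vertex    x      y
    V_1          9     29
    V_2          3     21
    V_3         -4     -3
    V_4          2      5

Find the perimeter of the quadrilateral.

|V_1V_2| = √((-6)² + (-8)²) = √100 = 10
|V_2V_3| = √((-7)² + (-24)²) = √625 = 25
|V_3V_4| = √((6)² + (8)²) = √100 = 10
|V_4V_1| = √((7)² + (24)²) = √625 = 25
Perimeter = 10 + 25 + 10 + 25 = 70.

70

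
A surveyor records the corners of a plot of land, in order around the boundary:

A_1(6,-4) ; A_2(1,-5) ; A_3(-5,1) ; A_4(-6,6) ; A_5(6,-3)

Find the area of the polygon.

Apply the shoelace (surveyor's) formula: 2A = Σ (x_i·y_{i+1} − x_{i+1}·y_i), indices taken mod 5.
Cross-terms: -26, -24, -24, -18, -6  ⇒  Σ = -98
Area = |Σ|/2 = 49.

49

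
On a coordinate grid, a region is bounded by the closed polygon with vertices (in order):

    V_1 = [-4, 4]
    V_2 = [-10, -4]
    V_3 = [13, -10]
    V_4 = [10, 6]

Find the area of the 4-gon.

225

Apply the shoelace formula: 2A = Σ (x_i·y_{i+1} − x_{i+1}·y_i), indices taken mod 4.
V_1→V_2: (-4)(-4) − (-10)(4) = 56
V_2→V_3: (-10)(-10) − (13)(-4) = 152
V_3→V_4: (13)(6) − (10)(-10) = 178
V_4→V_1: (10)(4) − (-4)(6) = 64
Σ = 450
Area = |Σ|/2 = 225.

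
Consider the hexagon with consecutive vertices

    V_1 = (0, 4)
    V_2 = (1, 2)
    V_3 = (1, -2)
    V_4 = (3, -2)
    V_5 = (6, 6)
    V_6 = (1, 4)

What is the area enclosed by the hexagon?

24

Apply the shoelace formula: 2A = Σ (x_i·y_{i+1} − x_{i+1}·y_i), indices taken mod 6.
Σ = (-4) + (-4) + (4) + (30) + (18) + (4) = 48
Area = |Σ|/2 = 24.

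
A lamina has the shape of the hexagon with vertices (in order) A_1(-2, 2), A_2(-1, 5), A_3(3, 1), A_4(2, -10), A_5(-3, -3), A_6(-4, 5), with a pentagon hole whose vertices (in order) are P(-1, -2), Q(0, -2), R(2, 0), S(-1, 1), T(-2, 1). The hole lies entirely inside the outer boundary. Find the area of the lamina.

Outer boundary:
Apply Gauss's area formula: 2A = Σ (x_i·y_{i+1} − x_{i+1}·y_i), indices taken mod 6.
A_1→A_2: (-2)(5) − (-1)(2) = -8
A_2→A_3: (-1)(1) − (3)(5) = -16
A_3→A_4: (3)(-10) − (2)(1) = -32
A_4→A_5: (2)(-3) − (-3)(-10) = -36
A_5→A_6: (-3)(5) − (-4)(-3) = -27
A_6→A_1: (-4)(2) − (-2)(5) = 2
Σ = -117
Area = |Σ|/2 = 58.5.
Hole:
Apply the surveyor's formula: 2A = Σ (x_i·y_{i+1} − x_{i+1}·y_i), indices taken mod 5.
Cross-terms: 2, 4, 2, 1, 5  ⇒  Σ = 14
Area = |Σ|/2 = 7.
Net area = 58.5 − 7 = 51.5.

51.5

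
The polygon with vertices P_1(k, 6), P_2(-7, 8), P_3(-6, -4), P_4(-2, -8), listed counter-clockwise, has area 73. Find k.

The doubled signed area Σ (x_i y_{i+1} − x_{i+1} y_i) is linear in k.
With k=0 it equals 146; the coefficient of k is 16 (from the two edges through P_1).
So 16·k + 146 = 2·73 = 146 ⇒ k = 0.

0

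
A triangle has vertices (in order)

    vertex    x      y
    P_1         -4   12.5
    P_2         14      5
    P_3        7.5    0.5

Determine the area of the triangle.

Apply the shoelace (surveyor's) formula: 2A = Σ (x_i·y_{i+1} − x_{i+1}·y_i), indices taken mod 3.
Σ = (-195) + (-30.5) + (95.75) = -129.75
Area = |Σ|/2 = 64.875.

64.875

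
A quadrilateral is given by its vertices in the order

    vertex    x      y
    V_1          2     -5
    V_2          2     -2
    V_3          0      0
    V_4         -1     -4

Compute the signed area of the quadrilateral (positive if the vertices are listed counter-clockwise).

Apply the shoelace (surveyor's) formula: 2A = Σ (x_i·y_{i+1} − x_{i+1}·y_i), indices taken mod 4.
Σ = (6) + (0) + (0) + (13) = 19
Signed area = Σ/2 = 9.5 (positive ⇒ counter-clockwise traversal).

9.5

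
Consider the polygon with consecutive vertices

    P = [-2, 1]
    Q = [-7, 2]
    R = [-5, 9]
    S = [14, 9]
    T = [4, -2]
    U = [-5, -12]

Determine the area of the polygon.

Σ = (3) + (-53) + (-171) + (-64) + (-58) + (-29) = -372
Area = |Σ|/2 = 186.

186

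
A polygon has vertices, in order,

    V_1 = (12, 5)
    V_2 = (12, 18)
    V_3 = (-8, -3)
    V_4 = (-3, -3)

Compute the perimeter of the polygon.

64

|V_1V_2| = √((0)² + (13)²) = √169 = 13
|V_2V_3| = √((-20)² + (-21)²) = √841 = 29
|V_3V_4| = √((5)² + (0)²) = √25 = 5
|V_4V_1| = √((15)² + (8)²) = √289 = 17
Perimeter = 13 + 29 + 5 + 17 = 64.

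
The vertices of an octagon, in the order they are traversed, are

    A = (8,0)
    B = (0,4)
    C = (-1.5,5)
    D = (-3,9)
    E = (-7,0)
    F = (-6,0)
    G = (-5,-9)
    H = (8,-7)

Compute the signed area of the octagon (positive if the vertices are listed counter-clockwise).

Apply the shoelace formula: 2A = Σ (x_i·y_{i+1} − x_{i+1}·y_i), indices taken mod 8.
Σ = (32) + (6) + (1.5) + (63) + (0) + (54) + (107) + (56) = 319.5
Signed area = Σ/2 = 159.75 (positive ⇒ counter-clockwise traversal).

159.75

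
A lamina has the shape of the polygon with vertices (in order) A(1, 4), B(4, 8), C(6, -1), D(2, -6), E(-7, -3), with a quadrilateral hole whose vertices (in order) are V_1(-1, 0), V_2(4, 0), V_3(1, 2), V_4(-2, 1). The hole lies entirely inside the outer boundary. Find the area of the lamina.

Outer boundary:
Cross-terms: -8, -52, -34, -48, -25  ⇒  Σ = -167
Area = |Σ|/2 = 83.5.
Hole:
Apply Gauss's area formula: 2A = Σ (x_i·y_{i+1} − x_{i+1}·y_i), indices taken mod 4.
Σ = (0) + (8) + (5) + (1) = 14
Area = |Σ|/2 = 7.
Net area = 83.5 − 7 = 76.5.

76.5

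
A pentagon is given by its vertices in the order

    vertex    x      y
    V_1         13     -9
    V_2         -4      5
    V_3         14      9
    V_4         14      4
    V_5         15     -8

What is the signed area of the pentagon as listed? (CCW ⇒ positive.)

-175

Apply Gauss's area formula: 2A = Σ (x_i·y_{i+1} − x_{i+1}·y_i), indices taken mod 5.
Σ = (29) + (-106) + (-70) + (-172) + (-31) = -350
Signed area = Σ/2 = -175 (negative ⇒ clockwise traversal).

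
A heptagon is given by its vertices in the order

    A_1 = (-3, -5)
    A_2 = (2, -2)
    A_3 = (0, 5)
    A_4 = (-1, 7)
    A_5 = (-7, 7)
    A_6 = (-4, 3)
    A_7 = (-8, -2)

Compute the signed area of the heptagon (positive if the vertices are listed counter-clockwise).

Apply Gauss's area formula: 2A = Σ (x_i·y_{i+1} − x_{i+1}·y_i), indices taken mod 7.
Σ = (16) + (10) + (5) + (42) + (7) + (32) + (34) = 146
Signed area = Σ/2 = 73 (positive ⇒ counter-clockwise traversal).

73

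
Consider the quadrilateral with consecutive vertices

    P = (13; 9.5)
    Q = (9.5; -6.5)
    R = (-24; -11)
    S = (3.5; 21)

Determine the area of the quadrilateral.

Σ = (-174.75) + (-260.5) + (-465.5) + (-239.75) = -1140.5
Area = |Σ|/2 = 570.25.

570.25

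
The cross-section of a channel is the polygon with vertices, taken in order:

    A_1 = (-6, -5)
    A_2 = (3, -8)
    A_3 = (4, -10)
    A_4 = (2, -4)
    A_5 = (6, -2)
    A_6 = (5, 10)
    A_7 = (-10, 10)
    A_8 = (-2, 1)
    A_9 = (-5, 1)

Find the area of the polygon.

176.5

Cross-terms: 63, 2, 4, 20, 70, 150, 10, 3, 31  ⇒  Σ = 353
Area = |Σ|/2 = 176.5.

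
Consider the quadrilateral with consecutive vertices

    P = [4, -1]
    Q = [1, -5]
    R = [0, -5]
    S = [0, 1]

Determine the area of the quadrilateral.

14

Σ = (-19) + (-5) + (0) + (-4) = -28
Area = |Σ|/2 = 14.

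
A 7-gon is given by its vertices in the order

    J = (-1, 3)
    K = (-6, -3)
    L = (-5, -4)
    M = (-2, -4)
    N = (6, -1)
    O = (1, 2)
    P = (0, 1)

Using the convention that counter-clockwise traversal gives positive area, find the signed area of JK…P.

41.5

J→K: (-1)(-3) − (-6)(3) = 21
K→L: (-6)(-4) − (-5)(-3) = 9
L→M: (-5)(-4) − (-2)(-4) = 12
M→N: (-2)(-1) − (6)(-4) = 26
N→O: (6)(2) − (1)(-1) = 13
O→P: (1)(1) − (0)(2) = 1
P→J: (0)(3) − (-1)(1) = 1
Σ = 83
Signed area = Σ/2 = 41.5 (positive ⇒ counter-clockwise traversal).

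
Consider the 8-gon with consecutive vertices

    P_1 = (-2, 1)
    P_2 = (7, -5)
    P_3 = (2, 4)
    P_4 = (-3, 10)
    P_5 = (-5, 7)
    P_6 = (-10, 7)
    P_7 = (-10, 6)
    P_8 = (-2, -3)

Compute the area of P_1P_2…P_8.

Apply Gauss's area formula: 2A = Σ (x_i·y_{i+1} − x_{i+1}·y_i), indices taken mod 8.
Σ = (3) + (38) + (32) + (29) + (35) + (10) + (42) + (-8) = 181
Area = |Σ|/2 = 90.5.

90.5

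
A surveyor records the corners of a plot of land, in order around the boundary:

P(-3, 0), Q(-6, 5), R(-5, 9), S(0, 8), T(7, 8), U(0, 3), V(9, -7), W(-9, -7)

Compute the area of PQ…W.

Apply the surveyor's formula: 2A = Σ (x_i·y_{i+1} − x_{i+1}·y_i), indices taken mod 8.
Σ = (-15) + (-29) + (-40) + (-56) + (21) + (-27) + (-126) + (-21) = -293
Area = |Σ|/2 = 146.5.

146.5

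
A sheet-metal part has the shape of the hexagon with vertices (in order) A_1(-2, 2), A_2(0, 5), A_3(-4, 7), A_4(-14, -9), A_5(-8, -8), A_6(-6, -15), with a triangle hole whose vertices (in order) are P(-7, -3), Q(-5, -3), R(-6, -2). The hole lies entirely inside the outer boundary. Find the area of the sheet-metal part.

Outer boundary:
Apply the shoelace (surveyor's) formula: 2A = Σ (x_i·y_{i+1} − x_{i+1}·y_i), indices taken mod 6.
Σ = (-10) + (20) + (134) + (40) + (72) + (-42) = 214
Area = |Σ|/2 = 107.
Hole:
Apply the shoelace (surveyor's) formula: 2A = Σ (x_i·y_{i+1} − x_{i+1}·y_i), indices taken mod 3.
Σ = (6) + (-8) + (4) = 2
Area = |Σ|/2 = 1.
Net area = 107 − 1 = 106.

106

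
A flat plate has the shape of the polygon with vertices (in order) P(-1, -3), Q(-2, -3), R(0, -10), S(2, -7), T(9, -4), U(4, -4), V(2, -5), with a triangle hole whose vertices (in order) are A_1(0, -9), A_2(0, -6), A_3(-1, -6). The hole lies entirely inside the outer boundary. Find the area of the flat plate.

23

Outer boundary:
P→Q: (-1)(-3) − (-2)(-3) = -3
Q→R: (-2)(-10) − (0)(-3) = 20
R→S: (0)(-7) − (2)(-10) = 20
S→T: (2)(-4) − (9)(-7) = 55
T→U: (9)(-4) − (4)(-4) = -20
U→V: (4)(-5) − (2)(-4) = -12
V→P: (2)(-3) − (-1)(-5) = -11
Σ = 49
Area = |Σ|/2 = 24.5.
Hole:
Apply the shoelace (surveyor's) formula: 2A = Σ (x_i·y_{i+1} − x_{i+1}·y_i), indices taken mod 3.
A_1→A_2: (0)(-6) − (0)(-9) = 0
A_2→A_3: (0)(-6) − (-1)(-6) = -6
A_3→A_1: (-1)(-9) − (0)(-6) = 9
Σ = 3
Area = |Σ|/2 = 1.5.
Net area = 24.5 − 1.5 = 23.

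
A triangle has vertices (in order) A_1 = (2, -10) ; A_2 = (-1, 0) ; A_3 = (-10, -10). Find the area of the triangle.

60

A_1→A_2: (2)(0) − (-1)(-10) = -10
A_2→A_3: (-1)(-10) − (-10)(0) = 10
A_3→A_1: (-10)(-10) − (2)(-10) = 120
Σ = 120
Area = |Σ|/2 = 60.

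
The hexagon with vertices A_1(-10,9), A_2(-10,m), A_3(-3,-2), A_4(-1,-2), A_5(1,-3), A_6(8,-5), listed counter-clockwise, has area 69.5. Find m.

The doubled signed area Σ (x_i y_{i+1} − x_{i+1} y_i) is linear in m.
With m=0 it equals 160; the coefficient of m is -7 (from the two edges through A_2).
So -7·m + 160 = 2·69.5 = 139 ⇒ m = 3.

3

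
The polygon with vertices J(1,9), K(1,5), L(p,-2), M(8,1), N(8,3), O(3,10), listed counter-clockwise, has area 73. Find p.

-8

Write out the shoelace sum; only the two edges meeting at L involve p:
2·Area = [(1·(-2) − p·5) + (p·1 − 8·(-2))] + 100
       = -4·p + 114 = 146
⇒ p = -8.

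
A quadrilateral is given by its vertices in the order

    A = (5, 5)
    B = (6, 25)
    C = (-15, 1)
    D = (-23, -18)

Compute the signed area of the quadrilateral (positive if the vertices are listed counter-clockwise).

Cross-terms: 95, 381, 293, -25  ⇒  Σ = 744
Signed area = Σ/2 = 372 (positive ⇒ counter-clockwise traversal).

372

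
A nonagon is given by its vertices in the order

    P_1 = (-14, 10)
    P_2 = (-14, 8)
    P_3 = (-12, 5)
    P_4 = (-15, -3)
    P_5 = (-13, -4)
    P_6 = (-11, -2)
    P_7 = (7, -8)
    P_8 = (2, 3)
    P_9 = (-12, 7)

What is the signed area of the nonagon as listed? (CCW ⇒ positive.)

Apply Gauss's area formula: 2A = Σ (x_i·y_{i+1} − x_{i+1}·y_i), indices taken mod 9.
Σ = (28) + (26) + (111) + (21) + (-18) + (102) + (37) + (50) + (-22) = 335
Signed area = Σ/2 = 167.5 (positive ⇒ counter-clockwise traversal).

167.5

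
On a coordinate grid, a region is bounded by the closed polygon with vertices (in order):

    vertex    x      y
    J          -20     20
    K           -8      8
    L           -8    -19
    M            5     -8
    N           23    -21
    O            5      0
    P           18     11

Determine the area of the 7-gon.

Apply the surveyor's formula: 2A = Σ (x_i·y_{i+1} − x_{i+1}·y_i), indices taken mod 7.
J→K: (-20)(8) − (-8)(20) = 0
K→L: (-8)(-19) − (-8)(8) = 216
L→M: (-8)(-8) − (5)(-19) = 159
M→N: (5)(-21) − (23)(-8) = 79
N→O: (23)(0) − (5)(-21) = 105
O→P: (5)(11) − (18)(0) = 55
P→J: (18)(20) − (-20)(11) = 580
Σ = 1194
Area = |Σ|/2 = 597.

597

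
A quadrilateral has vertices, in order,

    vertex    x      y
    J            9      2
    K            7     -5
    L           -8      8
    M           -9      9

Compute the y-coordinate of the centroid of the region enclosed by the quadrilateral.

Apply Gauss's area formula. First the cross-terms c_i = x_i·y_{i+1} − x_{i+1}·y_i:
  -59, 16, 0, -99  ⇒  2A = -142, A = -71.
Then Σ (y_i + y_{i+1})·c_i = -864, so ȳ = -864 / (6·(-71)) = 144/71.

144/71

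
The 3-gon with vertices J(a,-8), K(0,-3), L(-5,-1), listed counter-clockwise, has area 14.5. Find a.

The doubled signed area Σ (x_i y_{i+1} − x_{i+1} y_i) is linear in a.
With a=0 it equals 25; the coefficient of a is -2 (from the two edges through J).
So -2·a + 25 = 2·14.5 = 29 ⇒ a = -2.

-2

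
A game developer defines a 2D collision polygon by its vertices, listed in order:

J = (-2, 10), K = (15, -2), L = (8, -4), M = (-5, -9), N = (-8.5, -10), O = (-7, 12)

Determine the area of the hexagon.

Apply the shoelace (surveyor's) formula: 2A = Σ (x_i·y_{i+1} − x_{i+1}·y_i), indices taken mod 6.
Σ = (-146) + (-44) + (-92) + (-26.5) + (-172) + (-46) = -526.5
Area = |Σ|/2 = 263.25.

263.25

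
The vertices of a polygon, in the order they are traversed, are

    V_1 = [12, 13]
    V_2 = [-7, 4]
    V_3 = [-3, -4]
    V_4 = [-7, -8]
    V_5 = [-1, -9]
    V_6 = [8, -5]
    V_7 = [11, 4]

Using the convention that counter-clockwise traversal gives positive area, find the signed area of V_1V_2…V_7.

244.5

Σ = (139) + (40) + (-4) + (55) + (77) + (87) + (95) = 489
Signed area = Σ/2 = 244.5 (positive ⇒ counter-clockwise traversal).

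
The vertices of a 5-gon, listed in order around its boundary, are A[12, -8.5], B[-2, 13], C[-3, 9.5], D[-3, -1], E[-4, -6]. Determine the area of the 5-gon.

Cross-terms: 139, 20, 31.5, 14, 106  ⇒  Σ = 310.5
Area = |Σ|/2 = 155.25.

155.25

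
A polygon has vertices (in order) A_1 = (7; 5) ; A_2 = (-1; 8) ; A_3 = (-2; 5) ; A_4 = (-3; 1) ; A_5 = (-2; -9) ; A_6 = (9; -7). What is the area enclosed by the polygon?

151.5

Apply the shoelace formula: 2A = Σ (x_i·y_{i+1} − x_{i+1}·y_i), indices taken mod 6.
Σ = (61) + (11) + (13) + (29) + (95) + (94) = 303
Area = |Σ|/2 = 151.5.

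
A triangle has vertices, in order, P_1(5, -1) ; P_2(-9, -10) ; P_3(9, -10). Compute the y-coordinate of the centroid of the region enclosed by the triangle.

Apply the shoelace formula. First the cross-terms c_i = x_i·y_{i+1} − x_{i+1}·y_i:
  -59, 180, 41  ⇒  2A = 162, A = 81.
Then Σ (y_i + y_{i+1})·c_i = -3402, so ȳ = -3402 / (6·81) = -7.

-7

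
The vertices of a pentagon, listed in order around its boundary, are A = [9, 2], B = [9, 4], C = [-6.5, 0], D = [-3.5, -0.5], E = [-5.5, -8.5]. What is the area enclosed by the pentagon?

Apply the shoelace (surveyor's) formula: 2A = Σ (x_i·y_{i+1} − x_{i+1}·y_i), indices taken mod 5.
Σ = (18) + (26) + (3.25) + (27) + (65.5) = 139.75
Area = |Σ|/2 = 69.875.

69.875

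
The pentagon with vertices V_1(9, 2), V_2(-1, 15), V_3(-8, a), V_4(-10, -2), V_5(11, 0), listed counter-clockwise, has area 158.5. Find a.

0

Write out the shoelace sum; only the two edges meeting at V_3 involve a:
2·Area = [((-1)·a − (-8)·15) + ((-8)·(-2) − (-10)·a)] + 181
       = 9·a + 317 = 317
⇒ a = 0.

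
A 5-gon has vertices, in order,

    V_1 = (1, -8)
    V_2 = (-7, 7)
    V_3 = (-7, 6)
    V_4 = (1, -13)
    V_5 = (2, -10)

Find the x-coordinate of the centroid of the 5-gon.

Apply the shoelace (surveyor's) formula. First the cross-terms c_i = x_i·y_{i+1} − x_{i+1}·y_i:
  -49, 7, 85, 16, -6  ⇒  2A = 53, A = 26.5.
Then Σ (x_i + x_{i+1})·c_i = -284, so x̄ = -284 / (6·26.5) = -284/159.

-284/159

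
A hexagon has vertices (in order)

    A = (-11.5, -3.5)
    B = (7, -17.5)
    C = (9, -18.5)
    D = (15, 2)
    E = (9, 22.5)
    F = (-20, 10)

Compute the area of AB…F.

796.875

Cross-terms: 225.75, 28, 295.5, 319.5, 540, 185  ⇒  Σ = 1593.75
Area = |Σ|/2 = 796.875.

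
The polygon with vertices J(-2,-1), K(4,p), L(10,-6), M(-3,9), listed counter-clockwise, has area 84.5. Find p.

-8

The doubled signed area Σ (x_i y_{i+1} − x_{i+1} y_i) is linear in p.
With p=0 it equals 73; the coefficient of p is -12 (from the two edges through K).
So -12·p + 73 = 2·84.5 = 169 ⇒ p = -8.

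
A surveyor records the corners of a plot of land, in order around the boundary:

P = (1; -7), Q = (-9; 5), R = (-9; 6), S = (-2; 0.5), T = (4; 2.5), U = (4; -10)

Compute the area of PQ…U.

67.25

Apply the shoelace (surveyor's) formula: 2A = Σ (x_i·y_{i+1} − x_{i+1}·y_i), indices taken mod 6.
Σ = (-58) + (-9) + (7.5) + (-7) + (-50) + (-18) = -134.5
Area = |Σ|/2 = 67.25.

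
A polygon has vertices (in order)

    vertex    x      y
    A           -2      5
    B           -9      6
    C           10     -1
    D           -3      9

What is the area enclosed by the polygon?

36

Σ = (33) + (-51) + (87) + (3) = 72
Area = |Σ|/2 = 36.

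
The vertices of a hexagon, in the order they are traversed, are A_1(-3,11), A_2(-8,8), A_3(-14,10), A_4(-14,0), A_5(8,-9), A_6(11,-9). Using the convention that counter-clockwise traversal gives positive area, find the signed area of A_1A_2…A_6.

241.5

Apply Gauss's area formula: 2A = Σ (x_i·y_{i+1} − x_{i+1}·y_i), indices taken mod 6.
A_1→A_2: (-3)(8) − (-8)(11) = 64
A_2→A_3: (-8)(10) − (-14)(8) = 32
A_3→A_4: (-14)(0) − (-14)(10) = 140
A_4→A_5: (-14)(-9) − (8)(0) = 126
A_5→A_6: (8)(-9) − (11)(-9) = 27
A_6→A_1: (11)(11) − (-3)(-9) = 94
Σ = 483
Signed area = Σ/2 = 241.5 (positive ⇒ counter-clockwise traversal).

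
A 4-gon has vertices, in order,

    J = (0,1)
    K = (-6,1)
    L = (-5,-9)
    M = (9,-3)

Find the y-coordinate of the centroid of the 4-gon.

-163/51

Apply Gauss's area formula. First the cross-terms c_i = x_i·y_{i+1} − x_{i+1}·y_i:
  6, 59, 96, 9  ⇒  2A = 170, A = 85.
Then Σ (y_i + y_{i+1})·c_i = -1630, so ȳ = -1630 / (6·85) = -163/51.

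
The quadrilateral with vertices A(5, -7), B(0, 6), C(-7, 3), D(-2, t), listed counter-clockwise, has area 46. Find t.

Write out the shoelace sum; only the two edges meeting at D involve t:
2·Area = [((-7)·t − (-2)·3) + ((-2)·(-7) − 5·t)] + 72
       = -12·t + 92 = 92
⇒ t = 0.

0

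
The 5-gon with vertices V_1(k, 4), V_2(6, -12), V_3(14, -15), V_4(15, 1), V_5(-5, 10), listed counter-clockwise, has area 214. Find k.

0

The doubled signed area Σ (x_i y_{i+1} − x_{i+1} y_i) is linear in k.
With k=0 it equals 428; the coefficient of k is -22 (from the two edges through V_1).
So -22·k + 428 = 2·214 = 428 ⇒ k = 0.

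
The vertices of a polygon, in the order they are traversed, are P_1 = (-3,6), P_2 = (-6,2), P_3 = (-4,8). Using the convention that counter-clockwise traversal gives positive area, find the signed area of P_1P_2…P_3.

-5

Apply the shoelace (surveyor's) formula: 2A = Σ (x_i·y_{i+1} − x_{i+1}·y_i), indices taken mod 3.
Σ = (30) + (-40) + (0) = -10
Signed area = Σ/2 = -5 (negative ⇒ clockwise traversal).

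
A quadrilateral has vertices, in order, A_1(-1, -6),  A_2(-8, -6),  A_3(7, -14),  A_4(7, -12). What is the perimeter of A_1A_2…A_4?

|A_1A_2| = √((-7)² + (0)²) = √49 = 7
|A_2A_3| = √((15)² + (-8)²) = √289 = 17
|A_3A_4| = √((0)² + (2)²) = √4 = 2
|A_4A_1| = √((-8)² + (6)²) = √100 = 10
Perimeter = 7 + 17 + 2 + 10 = 36.

36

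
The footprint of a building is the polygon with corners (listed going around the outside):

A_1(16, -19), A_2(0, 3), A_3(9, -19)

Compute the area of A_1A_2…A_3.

77

Apply the surveyor's formula: 2A = Σ (x_i·y_{i+1} − x_{i+1}·y_i), indices taken mod 3.
Σ = (48) + (-27) + (133) = 154
Area = |Σ|/2 = 77.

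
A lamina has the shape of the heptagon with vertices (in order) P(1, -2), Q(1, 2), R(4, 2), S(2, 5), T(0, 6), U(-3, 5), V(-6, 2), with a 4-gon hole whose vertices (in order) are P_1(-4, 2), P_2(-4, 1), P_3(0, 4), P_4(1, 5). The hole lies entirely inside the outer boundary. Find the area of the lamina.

36

Outer boundary:
Apply the shoelace formula: 2A = Σ (x_i·y_{i+1} − x_{i+1}·y_i), indices taken mod 7.
Σ = (4) + (-6) + (16) + (12) + (18) + (24) + (10) = 78
Area = |Σ|/2 = 39.
Hole:
Cross-terms: 4, -16, -4, 22  ⇒  Σ = 6
Area = |Σ|/2 = 3.
Net area = 39 − 3 = 36.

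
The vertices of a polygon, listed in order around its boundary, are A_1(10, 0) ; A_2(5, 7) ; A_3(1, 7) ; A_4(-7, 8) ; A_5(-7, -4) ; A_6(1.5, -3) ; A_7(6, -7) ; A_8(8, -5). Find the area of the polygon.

Σ = (70) + (28) + (57) + (84) + (27) + (7.5) + (26) + (50) = 349.5
Area = |Σ|/2 = 174.75.

174.75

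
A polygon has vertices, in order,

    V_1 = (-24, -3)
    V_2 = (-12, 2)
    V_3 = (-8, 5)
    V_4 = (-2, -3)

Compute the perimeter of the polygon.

50

|V_1V_2| = √((12)² + (5)²) = √169 = 13
|V_2V_3| = √((4)² + (3)²) = √25 = 5
|V_3V_4| = √((6)² + (-8)²) = √100 = 10
|V_4V_1| = √((-22)² + (0)²) = √484 = 22
Perimeter = 13 + 5 + 10 + 22 = 50.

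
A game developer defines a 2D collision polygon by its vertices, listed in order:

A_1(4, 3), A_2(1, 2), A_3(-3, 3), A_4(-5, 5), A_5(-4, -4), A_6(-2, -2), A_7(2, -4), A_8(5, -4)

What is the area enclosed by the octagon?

Σ = (5) + (9) + (0) + (40) + (0) + (12) + (12) + (31) = 109
Area = |Σ|/2 = 54.5.

54.5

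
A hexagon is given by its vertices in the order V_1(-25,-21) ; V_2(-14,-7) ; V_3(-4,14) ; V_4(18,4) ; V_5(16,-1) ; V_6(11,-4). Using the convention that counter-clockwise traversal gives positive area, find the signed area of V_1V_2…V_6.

Σ = (-119) + (-224) + (-268) + (-82) + (-53) + (-331) = -1077
Signed area = Σ/2 = -538.5 (negative ⇒ clockwise traversal).

-538.5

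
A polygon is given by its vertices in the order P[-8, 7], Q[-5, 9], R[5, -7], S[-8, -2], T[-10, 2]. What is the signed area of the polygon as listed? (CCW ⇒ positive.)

Σ = (-37) + (-10) + (-66) + (-36) + (-54) = -203
Signed area = Σ/2 = -101.5 (negative ⇒ clockwise traversal).

-101.5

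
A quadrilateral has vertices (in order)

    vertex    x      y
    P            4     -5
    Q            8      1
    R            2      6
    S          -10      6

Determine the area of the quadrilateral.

94

Cross-terms: 44, 46, 72, 26  ⇒  Σ = 188
Area = |Σ|/2 = 94.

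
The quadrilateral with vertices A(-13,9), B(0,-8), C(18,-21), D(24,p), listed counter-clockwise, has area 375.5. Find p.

Write out the shoelace sum; only the two edges meeting at D involve p:
2·Area = [(18·p − 24·(-21)) + (24·9 − (-13)·p)] + 248
       = 31·p + 968 = 751
⇒ p = -7.

-7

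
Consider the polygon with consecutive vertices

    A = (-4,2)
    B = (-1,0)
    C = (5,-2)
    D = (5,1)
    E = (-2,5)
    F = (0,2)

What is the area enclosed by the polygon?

Σ = (2) + (2) + (15) + (27) + (-4) + (8) = 50
Area = |Σ|/2 = 25.

25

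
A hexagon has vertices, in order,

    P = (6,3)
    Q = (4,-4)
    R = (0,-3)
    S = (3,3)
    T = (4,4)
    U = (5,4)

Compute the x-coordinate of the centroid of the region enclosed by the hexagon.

43/13

Apply the shoelace formula. First the cross-terms c_i = x_i·y_{i+1} − x_{i+1}·y_i:
  -36, -12, 9, 0, -4, -9  ⇒  2A = -52, A = -26.
Then Σ (x_i + x_{i+1})·c_i = -516, so x̄ = -516 / (6·(-26)) = 43/13.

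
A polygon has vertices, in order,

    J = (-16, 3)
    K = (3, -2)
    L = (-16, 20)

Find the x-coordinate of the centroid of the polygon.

Apply Gauss's area formula. First the cross-terms c_i = x_i·y_{i+1} − x_{i+1}·y_i:
  23, 28, 272  ⇒  2A = 323, A = 161.5.
Then Σ (x_i + x_{i+1})·c_i = -9367, so x̄ = -9367 / (6·161.5) = -29/3.

-29/3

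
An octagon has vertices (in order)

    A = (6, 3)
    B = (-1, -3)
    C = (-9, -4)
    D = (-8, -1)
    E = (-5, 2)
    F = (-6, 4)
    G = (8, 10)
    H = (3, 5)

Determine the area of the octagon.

Apply the shoelace formula: 2A = Σ (x_i·y_{i+1} − x_{i+1}·y_i), indices taken mod 8.
Cross-terms: -15, -23, -23, -21, -8, -92, 10, -21  ⇒  Σ = -193
Area = |Σ|/2 = 96.5.

96.5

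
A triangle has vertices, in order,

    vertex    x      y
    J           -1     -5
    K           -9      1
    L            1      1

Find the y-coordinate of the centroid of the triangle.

-1

Apply Gauss's area formula. First the cross-terms c_i = x_i·y_{i+1} − x_{i+1}·y_i:
  -46, -10, -4  ⇒  2A = -60, A = -30.
Then Σ (y_i + y_{i+1})·c_i = 180, so ȳ = 180 / (6·(-30)) = -1.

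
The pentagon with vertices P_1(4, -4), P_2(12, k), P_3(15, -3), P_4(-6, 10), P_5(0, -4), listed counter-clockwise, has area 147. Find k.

-10

Write out the shoelace sum; only the two edges meeting at P_2 involve k:
2·Area = [(4·k − 12·(-4)) + (12·(-3) − 15·k)] + 172
       = -11·k + 184 = 294
⇒ k = -10.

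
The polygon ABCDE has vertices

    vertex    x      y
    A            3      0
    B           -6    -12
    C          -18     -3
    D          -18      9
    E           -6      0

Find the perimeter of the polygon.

|AB| = √((-9)² + (-12)²) = √225 = 15
|BC| = √((-12)² + (9)²) = √225 = 15
|CD| = √((0)² + (12)²) = √144 = 12
|DE| = √((12)² + (-9)²) = √225 = 15
|EA| = √((9)² + (0)²) = √81 = 9
Perimeter = 15 + 15 + 12 + 15 + 9 = 66.

66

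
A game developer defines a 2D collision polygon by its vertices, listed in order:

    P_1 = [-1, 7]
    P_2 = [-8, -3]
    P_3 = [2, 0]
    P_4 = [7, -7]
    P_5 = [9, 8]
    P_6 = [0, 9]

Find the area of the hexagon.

130

Apply the surveyor's formula: 2A = Σ (x_i·y_{i+1} − x_{i+1}·y_i), indices taken mod 6.
Cross-terms: 59, 6, -14, 119, 81, 9  ⇒  Σ = 260
Area = |Σ|/2 = 130.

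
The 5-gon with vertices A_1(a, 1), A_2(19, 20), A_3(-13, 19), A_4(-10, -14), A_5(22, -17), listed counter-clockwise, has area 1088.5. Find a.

The doubled signed area Σ (x_i y_{i+1} − x_{i+1} y_i) is linear in a.
With a=0 it equals 1474; the coefficient of a is 37 (from the two edges through A_1).
So 37·a + 1474 = 2·1088.5 = 2177 ⇒ a = 19.

19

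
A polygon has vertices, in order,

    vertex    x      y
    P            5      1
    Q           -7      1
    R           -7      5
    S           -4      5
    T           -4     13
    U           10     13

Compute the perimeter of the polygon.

|PQ| = √((-12)² + (0)²) = √144 = 12
|QR| = √((0)² + (4)²) = √16 = 4
|RS| = √((3)² + (0)²) = √9 = 3
|ST| = √((0)² + (8)²) = √64 = 8
|TU| = √((14)² + (0)²) = √196 = 14
|UP| = √((-5)² + (-12)²) = √169 = 13
Perimeter = 12 + 4 + 3 + 8 + 14 + 13 = 54.

54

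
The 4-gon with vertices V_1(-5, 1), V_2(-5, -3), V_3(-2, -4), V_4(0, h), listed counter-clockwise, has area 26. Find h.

6

Write out the shoelace sum; only the two edges meeting at V_4 involve h:
2·Area = [((-2)·h − 0·(-4)) + (0·1 − (-5)·h)] + 34
       = 3·h + 34 = 52
⇒ h = 6.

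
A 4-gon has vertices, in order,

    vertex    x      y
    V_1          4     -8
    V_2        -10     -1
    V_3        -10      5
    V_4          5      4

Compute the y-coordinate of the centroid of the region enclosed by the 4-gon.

Apply the surveyor's formula. First the cross-terms c_i = x_i·y_{i+1} − x_{i+1}·y_i:
  -84, -60, -65, -56  ⇒  2A = -265, A = -132.5.
Then Σ (y_i + y_{i+1})·c_i = 155, so ȳ = 155 / (6·(-132.5)) = -31/159.

-31/159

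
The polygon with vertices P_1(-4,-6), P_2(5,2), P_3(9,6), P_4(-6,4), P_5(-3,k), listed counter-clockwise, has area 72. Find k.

Write out the shoelace sum; only the two edges meeting at P_5 involve k:
2·Area = [((-6)·k − (-3)·4) + ((-3)·(-6) − (-4)·k)] + 106
       = -2·k + 136 = 144
⇒ k = -4.

-4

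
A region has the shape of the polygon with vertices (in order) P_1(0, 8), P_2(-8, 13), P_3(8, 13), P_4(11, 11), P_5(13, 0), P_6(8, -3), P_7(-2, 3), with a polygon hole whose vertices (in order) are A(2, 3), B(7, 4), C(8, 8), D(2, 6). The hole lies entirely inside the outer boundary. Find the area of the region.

171

Outer boundary:
Apply the shoelace formula: 2A = Σ (x_i·y_{i+1} − x_{i+1}·y_i), indices taken mod 7.
P_1→P_2: (0)(13) − (-8)(8) = 64
P_2→P_3: (-8)(13) − (8)(13) = -208
P_3→P_4: (8)(11) − (11)(13) = -55
P_4→P_5: (11)(0) − (13)(11) = -143
P_5→P_6: (13)(-3) − (8)(0) = -39
P_6→P_7: (8)(3) − (-2)(-3) = 18
P_7→P_1: (-2)(8) − (0)(3) = -16
Σ = -379
Area = |Σ|/2 = 189.5.
Hole:
Apply Gauss's area formula: 2A = Σ (x_i·y_{i+1} − x_{i+1}·y_i), indices taken mod 4.
Σ = (-13) + (24) + (32) + (-6) = 37
Area = |Σ|/2 = 18.5.
Net area = 189.5 − 18.5 = 171.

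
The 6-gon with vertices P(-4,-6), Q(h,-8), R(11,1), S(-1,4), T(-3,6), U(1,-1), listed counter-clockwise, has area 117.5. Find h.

Write out the shoelace sum; only the two edges meeting at Q involve h:
2·Area = [((-4)·(-8) − h·(-6)) + (h·1 − 11·(-8))] + 38
       = 7·h + 158 = 235
⇒ h = 11.

11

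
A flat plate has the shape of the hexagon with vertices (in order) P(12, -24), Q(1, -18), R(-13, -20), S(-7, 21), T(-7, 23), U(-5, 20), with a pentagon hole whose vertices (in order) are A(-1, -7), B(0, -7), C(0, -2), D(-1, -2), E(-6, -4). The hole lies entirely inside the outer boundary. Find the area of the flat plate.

Outer boundary:
Σ = (-192) + (-254) + (-413) + (-14) + (-25) + (-120) = -1018
Area = |Σ|/2 = 509.
Hole:
Σ = (7) + (0) + (-2) + (-8) + (38) = 35
Area = |Σ|/2 = 17.5.
Net area = 509 − 17.5 = 491.5.

491.5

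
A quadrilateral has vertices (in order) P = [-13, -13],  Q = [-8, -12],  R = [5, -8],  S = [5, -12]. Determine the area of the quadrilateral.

Apply the shoelace formula: 2A = Σ (x_i·y_{i+1} − x_{i+1}·y_i), indices taken mod 4.
Cross-terms: 52, 124, -20, -221  ⇒  Σ = -65
Area = |Σ|/2 = 32.5.

32.5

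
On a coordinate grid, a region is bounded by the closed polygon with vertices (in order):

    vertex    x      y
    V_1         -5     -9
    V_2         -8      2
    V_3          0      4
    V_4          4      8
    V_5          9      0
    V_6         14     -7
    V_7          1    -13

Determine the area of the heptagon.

Apply the shoelace formula: 2A = Σ (x_i·y_{i+1} − x_{i+1}·y_i), indices taken mod 7.
Σ = (-82) + (-32) + (-16) + (-72) + (-63) + (-175) + (-74) = -514
Area = |Σ|/2 = 257.

257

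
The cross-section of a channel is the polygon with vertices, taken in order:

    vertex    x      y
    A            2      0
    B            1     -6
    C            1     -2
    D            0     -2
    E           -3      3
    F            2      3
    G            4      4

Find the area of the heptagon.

Apply the shoelace formula: 2A = Σ (x_i·y_{i+1} − x_{i+1}·y_i), indices taken mod 7.
Cross-terms: -12, 4, -2, -6, -15, -4, -8  ⇒  Σ = -43
Area = |Σ|/2 = 21.5.

21.5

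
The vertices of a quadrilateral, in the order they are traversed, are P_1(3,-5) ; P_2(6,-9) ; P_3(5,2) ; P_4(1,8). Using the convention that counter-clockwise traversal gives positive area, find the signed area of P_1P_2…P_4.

34.5

Apply the surveyor's formula: 2A = Σ (x_i·y_{i+1} − x_{i+1}·y_i), indices taken mod 4.
Σ = (3) + (57) + (38) + (-29) = 69
Signed area = Σ/2 = 34.5 (positive ⇒ counter-clockwise traversal).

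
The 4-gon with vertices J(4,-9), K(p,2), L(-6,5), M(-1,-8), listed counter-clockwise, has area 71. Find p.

The doubled signed area Σ (x_i y_{i+1} − x_{i+1} y_i) is linear in p.
With p=0 it equals 114; the coefficient of p is 14 (from the two edges through K).
So 14·p + 114 = 2·71 = 142 ⇒ p = 2.

2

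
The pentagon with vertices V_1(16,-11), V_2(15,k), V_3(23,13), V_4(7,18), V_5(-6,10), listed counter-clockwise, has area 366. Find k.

The doubled signed area Σ (x_i y_{i+1} − x_{i+1} y_i) is linear in k.
With k=0 it equals 767; the coefficient of k is -7 (from the two edges through V_2).
So -7·k + 767 = 2·366 = 732 ⇒ k = 5.

5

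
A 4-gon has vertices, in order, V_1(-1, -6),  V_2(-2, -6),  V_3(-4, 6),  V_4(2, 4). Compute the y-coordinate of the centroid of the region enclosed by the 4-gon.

Apply Gauss's area formula. First the cross-terms c_i = x_i·y_{i+1} − x_{i+1}·y_i:
  -6, -36, -28, -8  ⇒  2A = -78, A = -39.
Then Σ (y_i + y_{i+1})·c_i = -192, so ȳ = -192 / (6·(-39)) = 32/39.

32/39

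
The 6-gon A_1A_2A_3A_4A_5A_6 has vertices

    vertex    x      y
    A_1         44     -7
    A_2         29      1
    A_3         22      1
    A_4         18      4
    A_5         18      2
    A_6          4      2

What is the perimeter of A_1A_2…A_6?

|A_1A_2| = √((-15)² + (8)²) = √289 = 17
|A_2A_3| = √((-7)² + (0)²) = √49 = 7
|A_3A_4| = √((-4)² + (3)²) = √25 = 5
|A_4A_5| = √((0)² + (-2)²) = √4 = 2
|A_5A_6| = √((-14)² + (0)²) = √196 = 14
|A_6A_1| = √((40)² + (-9)²) = √1681 = 41
Perimeter = 17 + 7 + 5 + 2 + 14 + 41 = 86.

86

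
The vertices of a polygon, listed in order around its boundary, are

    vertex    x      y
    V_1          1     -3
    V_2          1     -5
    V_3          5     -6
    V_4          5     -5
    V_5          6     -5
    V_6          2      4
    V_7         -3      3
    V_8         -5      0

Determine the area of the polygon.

Apply the shoelace (surveyor's) formula: 2A = Σ (x_i·y_{i+1} − x_{i+1}·y_i), indices taken mod 8.
Cross-terms: -2, 19, 5, 5, 34, 18, 15, 15  ⇒  Σ = 109
Area = |Σ|/2 = 54.5.

54.5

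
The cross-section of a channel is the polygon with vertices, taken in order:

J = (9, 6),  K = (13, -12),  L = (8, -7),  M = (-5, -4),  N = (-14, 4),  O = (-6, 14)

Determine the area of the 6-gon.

Apply the surveyor's formula: 2A = Σ (x_i·y_{i+1} − x_{i+1}·y_i), indices taken mod 6.
Σ = (-186) + (5) + (-67) + (-76) + (-172) + (-162) = -658
Area = |Σ|/2 = 329.

329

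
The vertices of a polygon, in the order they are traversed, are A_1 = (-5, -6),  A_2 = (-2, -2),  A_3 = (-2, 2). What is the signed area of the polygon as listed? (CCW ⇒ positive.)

6

A_1→A_2: (-5)(-2) − (-2)(-6) = -2
A_2→A_3: (-2)(2) − (-2)(-2) = -8
A_3→A_1: (-2)(-6) − (-5)(2) = 22
Σ = 12
Signed area = Σ/2 = 6 (positive ⇒ counter-clockwise traversal).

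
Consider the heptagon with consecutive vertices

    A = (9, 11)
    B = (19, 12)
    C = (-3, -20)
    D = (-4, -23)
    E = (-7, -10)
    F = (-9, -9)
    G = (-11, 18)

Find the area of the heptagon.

574

Apply the shoelace (surveyor's) formula: 2A = Σ (x_i·y_{i+1} − x_{i+1}·y_i), indices taken mod 7.
Σ = (-101) + (-344) + (-11) + (-121) + (-27) + (-261) + (-283) = -1148
Area = |Σ|/2 = 574.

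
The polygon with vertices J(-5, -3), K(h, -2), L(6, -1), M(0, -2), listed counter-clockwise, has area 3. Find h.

3

The doubled signed area Σ (x_i y_{i+1} − x_{i+1} y_i) is linear in h.
With h=0 it equals 0; the coefficient of h is 2 (from the two edges through K).
So 2·h + 0 = 2·3 = 6 ⇒ h = 3.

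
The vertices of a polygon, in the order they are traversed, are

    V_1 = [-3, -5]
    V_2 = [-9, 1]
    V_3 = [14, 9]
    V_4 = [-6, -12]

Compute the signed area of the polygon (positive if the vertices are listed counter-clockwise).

-131.5

Apply Gauss's area formula: 2A = Σ (x_i·y_{i+1} − x_{i+1}·y_i), indices taken mod 4.
Σ = (-48) + (-95) + (-114) + (-6) = -263
Signed area = Σ/2 = -131.5 (negative ⇒ clockwise traversal).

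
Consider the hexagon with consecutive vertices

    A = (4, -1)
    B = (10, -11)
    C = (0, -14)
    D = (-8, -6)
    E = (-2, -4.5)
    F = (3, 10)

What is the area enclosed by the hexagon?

155.75

Apply the surveyor's formula: 2A = Σ (x_i·y_{i+1} − x_{i+1}·y_i), indices taken mod 6.
A→B: (4)(-11) − (10)(-1) = -34
B→C: (10)(-14) − (0)(-11) = -140
C→D: (0)(-6) − (-8)(-14) = -112
D→E: (-8)(-4.5) − (-2)(-6) = 24
E→F: (-2)(10) − (3)(-4.5) = -6.5
F→A: (3)(-1) − (4)(10) = -43
Σ = -311.5
Area = |Σ|/2 = 155.75.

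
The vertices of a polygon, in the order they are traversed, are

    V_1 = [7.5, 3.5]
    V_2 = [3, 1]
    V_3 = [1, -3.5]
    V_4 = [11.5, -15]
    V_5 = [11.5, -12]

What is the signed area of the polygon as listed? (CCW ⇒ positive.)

Apply the surveyor's formula: 2A = Σ (x_i·y_{i+1} − x_{i+1}·y_i), indices taken mod 5.
Cross-terms: -3, -11.5, 25.25, 34.5, 130.25  ⇒  Σ = 175.5
Signed area = Σ/2 = 87.75 (positive ⇒ counter-clockwise traversal).

87.75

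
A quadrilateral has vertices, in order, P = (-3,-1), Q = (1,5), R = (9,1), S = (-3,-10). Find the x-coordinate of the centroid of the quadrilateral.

193/129

Apply the shoelace formula. First the cross-terms c_i = x_i·y_{i+1} − x_{i+1}·y_i:
  -14, -44, -87, -27  ⇒  2A = -172, A = -86.
Then Σ (x_i + x_{i+1})·c_i = -772, so x̄ = -772 / (6·(-86)) = 193/129.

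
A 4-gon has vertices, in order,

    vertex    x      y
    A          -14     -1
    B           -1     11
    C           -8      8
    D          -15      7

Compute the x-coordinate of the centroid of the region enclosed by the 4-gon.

Apply the shoelace (surveyor's) formula. First the cross-terms c_i = x_i·y_{i+1} − x_{i+1}·y_i:
  -155, 80, 64, 113  ⇒  2A = 102, A = 51.
Then Σ (x_i + x_{i+1})·c_i = -3144, so x̄ = -3144 / (6·51) = -524/51.

-524/51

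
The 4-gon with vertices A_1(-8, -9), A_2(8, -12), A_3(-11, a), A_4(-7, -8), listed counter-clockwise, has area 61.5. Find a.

The doubled signed area Σ (x_i y_{i+1} − x_{i+1} y_i) is linear in a.
With a=0 it equals 123; the coefficient of a is 15 (from the two edges through A_3).
So 15·a + 123 = 2·61.5 = 123 ⇒ a = 0.

0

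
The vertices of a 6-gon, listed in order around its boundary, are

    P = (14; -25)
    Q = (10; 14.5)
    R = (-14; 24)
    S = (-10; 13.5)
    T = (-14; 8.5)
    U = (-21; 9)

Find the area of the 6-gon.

751.25

Apply the surveyor's formula: 2A = Σ (x_i·y_{i+1} − x_{i+1}·y_i), indices taken mod 6.
Cross-terms: 453, 443, 51, 104, 52.5, 399  ⇒  Σ = 1502.5
Area = |Σ|/2 = 751.25.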